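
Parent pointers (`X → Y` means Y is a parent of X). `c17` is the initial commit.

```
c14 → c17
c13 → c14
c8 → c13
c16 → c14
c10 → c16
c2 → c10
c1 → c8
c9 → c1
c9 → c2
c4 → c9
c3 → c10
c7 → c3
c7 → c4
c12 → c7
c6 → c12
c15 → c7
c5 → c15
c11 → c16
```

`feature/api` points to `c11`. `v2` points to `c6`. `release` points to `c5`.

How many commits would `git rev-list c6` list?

Walking parent pointers from c6: reachable set = {c1, c10, c12, c13, c14, c16, c17, c2, c3, c4, c6, c7, c8, c9}.
That is 14 commits.

14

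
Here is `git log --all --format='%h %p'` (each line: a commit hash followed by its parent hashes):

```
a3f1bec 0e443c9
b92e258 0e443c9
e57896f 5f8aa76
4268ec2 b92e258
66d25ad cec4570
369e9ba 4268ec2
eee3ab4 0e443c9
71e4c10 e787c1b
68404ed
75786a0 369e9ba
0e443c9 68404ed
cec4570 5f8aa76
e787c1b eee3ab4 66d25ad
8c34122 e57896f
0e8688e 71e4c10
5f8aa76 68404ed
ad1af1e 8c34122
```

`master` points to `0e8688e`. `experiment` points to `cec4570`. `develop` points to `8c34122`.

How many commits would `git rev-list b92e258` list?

3

Walking parent pointers from b92e258: reachable set = {0e443c9, 68404ed, b92e258}.
That is 3 commits.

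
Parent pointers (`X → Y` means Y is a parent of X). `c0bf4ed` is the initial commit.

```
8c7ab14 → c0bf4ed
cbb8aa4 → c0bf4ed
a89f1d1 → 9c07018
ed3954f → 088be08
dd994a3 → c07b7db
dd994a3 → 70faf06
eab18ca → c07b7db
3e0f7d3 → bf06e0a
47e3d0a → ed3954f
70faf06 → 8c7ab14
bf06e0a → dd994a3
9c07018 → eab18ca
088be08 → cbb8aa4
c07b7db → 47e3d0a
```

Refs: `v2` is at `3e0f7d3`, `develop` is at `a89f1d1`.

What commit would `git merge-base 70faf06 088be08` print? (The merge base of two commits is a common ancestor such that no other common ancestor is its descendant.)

c0bf4ed

Ancestors of 70faf06: {70faf06, 8c7ab14, c0bf4ed}.
Ancestors of 088be08: {088be08, c0bf4ed, cbb8aa4}.
Common ancestors: {c0bf4ed}.
The only common ancestor is c0bf4ed, so it is the merge base.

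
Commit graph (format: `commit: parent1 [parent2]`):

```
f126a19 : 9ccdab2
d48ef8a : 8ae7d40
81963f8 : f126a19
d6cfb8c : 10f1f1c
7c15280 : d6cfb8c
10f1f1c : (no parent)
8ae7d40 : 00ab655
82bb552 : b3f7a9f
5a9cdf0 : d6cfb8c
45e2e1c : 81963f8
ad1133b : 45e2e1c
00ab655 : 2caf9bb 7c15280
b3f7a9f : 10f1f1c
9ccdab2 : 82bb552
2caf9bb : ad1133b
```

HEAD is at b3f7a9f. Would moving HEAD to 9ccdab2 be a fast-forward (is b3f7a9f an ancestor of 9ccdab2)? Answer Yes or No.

A fast-forward from b3f7a9f to 9ccdab2 is possible iff b3f7a9f is an ancestor of 9ccdab2.
Ancestors of 9ccdab2: {10f1f1c, 82bb552, 9ccdab2, b3f7a9f}.
b3f7a9f is among them, so fast-forward is possible.

Yes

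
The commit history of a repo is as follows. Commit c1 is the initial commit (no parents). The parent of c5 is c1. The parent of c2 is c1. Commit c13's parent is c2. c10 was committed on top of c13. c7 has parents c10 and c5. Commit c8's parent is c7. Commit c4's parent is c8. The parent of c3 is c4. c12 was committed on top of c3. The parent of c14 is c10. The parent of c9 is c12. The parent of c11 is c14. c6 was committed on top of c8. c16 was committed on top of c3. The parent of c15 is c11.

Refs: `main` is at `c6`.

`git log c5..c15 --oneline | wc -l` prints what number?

Reachable from c15: {c1, c10, c11, c13, c14, c15, c2}.
Reachable from c5: {c1, c5}.
In c15's history but not c5's: {c10, c11, c13, c14, c15, c2} — 6 commits.

6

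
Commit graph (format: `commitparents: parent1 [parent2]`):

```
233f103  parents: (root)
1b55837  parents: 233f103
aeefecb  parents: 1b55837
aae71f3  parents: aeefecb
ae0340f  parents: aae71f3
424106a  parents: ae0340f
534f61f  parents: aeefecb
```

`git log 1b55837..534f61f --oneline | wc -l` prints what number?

2

Reachable from 534f61f: {1b55837, 233f103, 534f61f, aeefecb}.
Reachable from 1b55837: {1b55837, 233f103}.
In 534f61f's history but not 1b55837's: {534f61f, aeefecb} — 2 commits.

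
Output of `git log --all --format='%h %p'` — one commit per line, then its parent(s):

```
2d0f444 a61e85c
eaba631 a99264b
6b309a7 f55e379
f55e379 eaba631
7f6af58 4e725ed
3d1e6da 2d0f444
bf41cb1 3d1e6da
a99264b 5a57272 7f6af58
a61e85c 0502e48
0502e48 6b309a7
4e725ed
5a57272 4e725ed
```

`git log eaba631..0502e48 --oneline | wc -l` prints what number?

Reachable from 0502e48: {0502e48, 4e725ed, 5a57272, 6b309a7, 7f6af58, a99264b, eaba631, f55e379}.
Reachable from eaba631: {4e725ed, 5a57272, 7f6af58, a99264b, eaba631}.
In 0502e48's history but not eaba631's: {0502e48, 6b309a7, f55e379} — 3 commits.

3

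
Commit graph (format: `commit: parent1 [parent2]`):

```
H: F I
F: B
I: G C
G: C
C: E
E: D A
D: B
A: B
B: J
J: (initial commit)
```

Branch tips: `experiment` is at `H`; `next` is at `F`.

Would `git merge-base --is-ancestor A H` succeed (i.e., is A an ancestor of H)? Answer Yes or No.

Yes

Ancestors of H (commits reachable by following parents): {A, B, C, D, E, F, G, H, I, J}.
A is in that set, so it is an ancestor of H.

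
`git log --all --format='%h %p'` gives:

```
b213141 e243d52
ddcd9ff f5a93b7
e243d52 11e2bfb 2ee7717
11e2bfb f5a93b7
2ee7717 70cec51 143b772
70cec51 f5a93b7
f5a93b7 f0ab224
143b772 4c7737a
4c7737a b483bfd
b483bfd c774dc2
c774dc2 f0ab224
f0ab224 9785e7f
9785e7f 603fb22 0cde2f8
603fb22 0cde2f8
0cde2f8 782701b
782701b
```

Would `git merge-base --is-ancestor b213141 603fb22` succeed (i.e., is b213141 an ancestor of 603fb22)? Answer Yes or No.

Ancestors of 603fb22: {0cde2f8, 603fb22, 782701b}.
b213141 is not in that set, so it is not an ancestor of 603fb22.

No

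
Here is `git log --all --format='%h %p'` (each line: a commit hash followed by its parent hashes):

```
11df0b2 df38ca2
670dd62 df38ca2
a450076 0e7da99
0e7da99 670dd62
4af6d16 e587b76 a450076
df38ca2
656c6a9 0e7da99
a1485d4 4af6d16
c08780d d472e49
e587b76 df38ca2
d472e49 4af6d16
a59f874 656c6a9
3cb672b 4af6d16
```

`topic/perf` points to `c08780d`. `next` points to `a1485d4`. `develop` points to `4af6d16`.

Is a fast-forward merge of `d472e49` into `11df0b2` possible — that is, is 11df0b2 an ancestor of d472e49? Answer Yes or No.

No

A fast-forward from 11df0b2 to d472e49 is possible iff 11df0b2 is an ancestor of d472e49.
Ancestors of d472e49: {0e7da99, 4af6d16, 670dd62, a450076, d472e49, df38ca2, e587b76}.
11df0b2 is not among them, so fast-forward is not possible.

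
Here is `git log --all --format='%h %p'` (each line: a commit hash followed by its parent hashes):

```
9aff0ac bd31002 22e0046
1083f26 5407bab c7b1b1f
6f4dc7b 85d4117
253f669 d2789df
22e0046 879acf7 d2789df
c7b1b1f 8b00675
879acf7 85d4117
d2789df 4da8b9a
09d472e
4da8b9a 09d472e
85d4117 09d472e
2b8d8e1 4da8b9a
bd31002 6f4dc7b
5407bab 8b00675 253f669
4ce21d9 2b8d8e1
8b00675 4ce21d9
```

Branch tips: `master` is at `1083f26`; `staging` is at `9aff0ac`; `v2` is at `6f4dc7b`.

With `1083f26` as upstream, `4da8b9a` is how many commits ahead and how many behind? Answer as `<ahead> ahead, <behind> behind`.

Reachable from 4da8b9a: {09d472e, 4da8b9a}.
Reachable from 1083f26: {09d472e, 1083f26, 253f669, 2b8d8e1, 4ce21d9, 4da8b9a, 5407bab, 8b00675, c7b1b1f, d2789df}.
Only in 4da8b9a's history (ahead): {} — 0.
Only in 1083f26's history (behind): {1083f26, 253f669, 2b8d8e1, 4ce21d9, 5407bab, 8b00675, c7b1b1f, d2789df} — 8.

0 ahead, 8 behind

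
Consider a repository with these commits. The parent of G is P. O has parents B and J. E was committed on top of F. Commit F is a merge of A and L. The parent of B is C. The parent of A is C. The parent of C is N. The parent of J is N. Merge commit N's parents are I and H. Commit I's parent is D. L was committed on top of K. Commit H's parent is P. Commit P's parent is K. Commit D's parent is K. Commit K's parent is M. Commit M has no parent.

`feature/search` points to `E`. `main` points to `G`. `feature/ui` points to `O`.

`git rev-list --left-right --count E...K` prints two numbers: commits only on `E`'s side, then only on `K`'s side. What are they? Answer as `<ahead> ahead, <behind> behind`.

Reachable from E: {A, C, D, E, F, H, I, K, L, M, N, P}.
Reachable from K: {K, M}.
Only in E's history (ahead): {A, C, D, E, F, H, I, L, N, P} — 10.
Only in K's history (behind): {} — 0.

10 ahead, 0 behind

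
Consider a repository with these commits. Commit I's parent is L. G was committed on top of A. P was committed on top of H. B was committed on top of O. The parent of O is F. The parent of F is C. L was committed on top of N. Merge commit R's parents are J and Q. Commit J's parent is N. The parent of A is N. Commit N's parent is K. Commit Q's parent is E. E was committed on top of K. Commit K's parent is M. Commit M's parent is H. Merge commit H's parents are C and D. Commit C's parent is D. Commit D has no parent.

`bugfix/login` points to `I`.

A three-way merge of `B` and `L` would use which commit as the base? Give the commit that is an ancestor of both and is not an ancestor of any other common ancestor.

Ancestors of B: {B, C, D, F, O}.
Ancestors of L: {C, D, H, K, L, M, N}.
Common ancestors: {C, D}.
Among these, C is not an ancestor of any other common ancestor — it is the merge base.

C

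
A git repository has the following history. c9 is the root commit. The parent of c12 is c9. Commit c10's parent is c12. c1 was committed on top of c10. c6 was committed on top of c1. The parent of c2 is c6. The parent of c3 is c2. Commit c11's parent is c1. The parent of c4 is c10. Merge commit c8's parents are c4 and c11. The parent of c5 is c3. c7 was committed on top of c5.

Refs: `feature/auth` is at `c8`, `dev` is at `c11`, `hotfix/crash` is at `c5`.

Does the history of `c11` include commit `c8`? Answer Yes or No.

No

Ancestors of c11: {c1, c10, c11, c12, c9}.
c8 is not in that set, so it is not an ancestor of c11.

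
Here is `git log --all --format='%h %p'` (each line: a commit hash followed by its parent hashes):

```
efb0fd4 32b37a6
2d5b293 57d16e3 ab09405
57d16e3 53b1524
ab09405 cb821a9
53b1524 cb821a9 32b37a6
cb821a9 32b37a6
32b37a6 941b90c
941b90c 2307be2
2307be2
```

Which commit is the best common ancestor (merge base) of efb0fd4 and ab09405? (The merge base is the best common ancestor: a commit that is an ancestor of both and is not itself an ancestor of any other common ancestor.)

32b37a6

Ancestors of efb0fd4: {2307be2, 32b37a6, 941b90c, efb0fd4}.
Ancestors of ab09405: {2307be2, 32b37a6, 941b90c, ab09405, cb821a9}.
Common ancestors: {2307be2, 32b37a6, 941b90c}.
Among these, 32b37a6 is not an ancestor of any other common ancestor — it is the merge base.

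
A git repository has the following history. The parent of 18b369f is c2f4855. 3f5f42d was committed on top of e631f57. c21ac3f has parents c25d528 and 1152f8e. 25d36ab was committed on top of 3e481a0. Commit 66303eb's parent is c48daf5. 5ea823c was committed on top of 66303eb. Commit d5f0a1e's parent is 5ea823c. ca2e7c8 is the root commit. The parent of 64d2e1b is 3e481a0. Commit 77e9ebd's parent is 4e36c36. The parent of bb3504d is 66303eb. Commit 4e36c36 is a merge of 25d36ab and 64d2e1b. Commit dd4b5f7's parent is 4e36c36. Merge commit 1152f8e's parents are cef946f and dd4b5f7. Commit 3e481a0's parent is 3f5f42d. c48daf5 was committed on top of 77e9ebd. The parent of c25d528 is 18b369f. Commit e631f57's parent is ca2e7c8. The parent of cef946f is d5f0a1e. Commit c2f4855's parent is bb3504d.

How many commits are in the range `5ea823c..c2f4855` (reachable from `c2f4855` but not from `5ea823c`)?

2

Reachable from c2f4855: {25d36ab, 3e481a0, 3f5f42d, 4e36c36, 64d2e1b, 66303eb, 77e9ebd, bb3504d, c2f4855, c48daf5, ca2e7c8, e631f57}.
Reachable from 5ea823c: {25d36ab, 3e481a0, 3f5f42d, 4e36c36, 5ea823c, 64d2e1b, 66303eb, 77e9ebd, c48daf5, ca2e7c8, e631f57}.
In c2f4855's history but not 5ea823c's: {bb3504d, c2f4855} — 2 commits.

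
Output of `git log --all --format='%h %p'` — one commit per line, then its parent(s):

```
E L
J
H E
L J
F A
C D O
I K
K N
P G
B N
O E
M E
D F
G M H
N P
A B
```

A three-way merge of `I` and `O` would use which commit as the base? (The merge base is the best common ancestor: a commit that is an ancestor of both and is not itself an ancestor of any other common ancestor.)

Ancestors of I: {E, G, H, I, J, K, L, M, N, P}.
Ancestors of O: {E, J, L, O}.
Common ancestors: {E, J, L}.
Among these, E is not an ancestor of any other common ancestor — it is the merge base.

E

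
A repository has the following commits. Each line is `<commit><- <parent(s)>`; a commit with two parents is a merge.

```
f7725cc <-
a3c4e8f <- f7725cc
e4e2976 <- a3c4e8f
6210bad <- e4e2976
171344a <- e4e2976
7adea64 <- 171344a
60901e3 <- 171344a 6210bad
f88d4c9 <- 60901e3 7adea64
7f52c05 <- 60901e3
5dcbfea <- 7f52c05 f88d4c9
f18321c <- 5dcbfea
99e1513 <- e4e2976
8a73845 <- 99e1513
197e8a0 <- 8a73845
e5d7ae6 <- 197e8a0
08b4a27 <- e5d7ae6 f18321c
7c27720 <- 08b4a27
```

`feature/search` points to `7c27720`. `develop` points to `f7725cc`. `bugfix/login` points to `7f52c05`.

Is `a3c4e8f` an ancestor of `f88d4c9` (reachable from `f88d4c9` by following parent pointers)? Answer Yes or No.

Ancestors of f88d4c9 (commits reachable by following parents): {171344a, 60901e3, 6210bad, 7adea64, a3c4e8f, e4e2976, f7725cc, f88d4c9}.
a3c4e8f is in that set, so it is an ancestor of f88d4c9.

Yes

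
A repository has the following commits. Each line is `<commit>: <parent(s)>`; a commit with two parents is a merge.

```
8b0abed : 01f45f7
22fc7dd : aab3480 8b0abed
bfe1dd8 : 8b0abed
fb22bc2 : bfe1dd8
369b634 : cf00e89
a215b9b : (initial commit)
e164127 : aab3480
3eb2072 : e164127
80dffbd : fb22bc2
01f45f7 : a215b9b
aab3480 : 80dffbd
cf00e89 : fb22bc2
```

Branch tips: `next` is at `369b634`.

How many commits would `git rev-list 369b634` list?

Walking parent pointers from 369b634: reachable set = {01f45f7, 369b634, 8b0abed, a215b9b, bfe1dd8, cf00e89, fb22bc2}.
That is 7 commits.

7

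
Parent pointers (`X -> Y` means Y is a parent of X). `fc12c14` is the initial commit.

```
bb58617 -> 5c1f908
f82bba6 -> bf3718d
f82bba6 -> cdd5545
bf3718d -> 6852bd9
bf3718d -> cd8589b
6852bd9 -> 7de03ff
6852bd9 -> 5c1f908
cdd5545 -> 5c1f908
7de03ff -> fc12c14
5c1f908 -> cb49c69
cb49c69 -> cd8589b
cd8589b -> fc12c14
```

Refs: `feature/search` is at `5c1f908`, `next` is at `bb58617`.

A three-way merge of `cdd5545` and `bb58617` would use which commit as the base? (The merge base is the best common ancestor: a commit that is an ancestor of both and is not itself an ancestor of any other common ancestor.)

Ancestors of cdd5545: {5c1f908, cb49c69, cd8589b, cdd5545, fc12c14}.
Ancestors of bb58617: {5c1f908, bb58617, cb49c69, cd8589b, fc12c14}.
Common ancestors: {5c1f908, cb49c69, cd8589b, fc12c14}.
Among these, 5c1f908 is not an ancestor of any other common ancestor — it is the merge base.

5c1f908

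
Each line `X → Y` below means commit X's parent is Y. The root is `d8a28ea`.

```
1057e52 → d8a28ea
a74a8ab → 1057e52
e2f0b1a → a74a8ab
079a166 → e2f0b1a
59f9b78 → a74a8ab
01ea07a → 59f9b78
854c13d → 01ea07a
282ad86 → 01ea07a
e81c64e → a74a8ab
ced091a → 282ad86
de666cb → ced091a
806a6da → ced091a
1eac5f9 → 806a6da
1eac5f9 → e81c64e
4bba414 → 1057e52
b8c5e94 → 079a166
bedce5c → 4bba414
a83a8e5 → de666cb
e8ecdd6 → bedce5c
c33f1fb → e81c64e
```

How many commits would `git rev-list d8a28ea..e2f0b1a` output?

3

Reachable from e2f0b1a: {1057e52, a74a8ab, d8a28ea, e2f0b1a}.
Reachable from d8a28ea: {d8a28ea}.
In e2f0b1a's history but not d8a28ea's: {1057e52, a74a8ab, e2f0b1a} — 3 commits.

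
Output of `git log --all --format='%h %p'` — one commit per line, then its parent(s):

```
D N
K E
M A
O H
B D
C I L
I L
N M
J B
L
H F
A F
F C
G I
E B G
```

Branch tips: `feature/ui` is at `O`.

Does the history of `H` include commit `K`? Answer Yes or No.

Ancestors of H: {C, F, H, I, L}.
K is not in that set, so it is not an ancestor of H.

No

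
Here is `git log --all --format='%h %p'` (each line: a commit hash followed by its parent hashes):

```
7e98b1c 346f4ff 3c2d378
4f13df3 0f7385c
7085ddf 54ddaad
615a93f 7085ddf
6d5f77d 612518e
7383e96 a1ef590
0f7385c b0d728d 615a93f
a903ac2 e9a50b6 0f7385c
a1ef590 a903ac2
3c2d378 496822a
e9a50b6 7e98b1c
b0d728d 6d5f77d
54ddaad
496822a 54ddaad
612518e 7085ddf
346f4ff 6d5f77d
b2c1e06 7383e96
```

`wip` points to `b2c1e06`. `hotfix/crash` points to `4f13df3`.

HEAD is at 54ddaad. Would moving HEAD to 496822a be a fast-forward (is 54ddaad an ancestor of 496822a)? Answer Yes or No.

Yes

A fast-forward from 54ddaad to 496822a is possible iff 54ddaad is an ancestor of 496822a.
Ancestors of 496822a: {496822a, 54ddaad}.
54ddaad is among them, so fast-forward is possible.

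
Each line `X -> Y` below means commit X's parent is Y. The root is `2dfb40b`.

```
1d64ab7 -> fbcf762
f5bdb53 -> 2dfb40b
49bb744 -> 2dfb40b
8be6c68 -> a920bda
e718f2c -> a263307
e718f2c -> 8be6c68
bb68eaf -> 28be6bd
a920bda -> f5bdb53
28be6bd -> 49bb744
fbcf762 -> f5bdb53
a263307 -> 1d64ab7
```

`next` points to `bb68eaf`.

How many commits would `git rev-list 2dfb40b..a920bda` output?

Reachable from a920bda: {2dfb40b, a920bda, f5bdb53}.
Reachable from 2dfb40b: {2dfb40b}.
In a920bda's history but not 2dfb40b's: {a920bda, f5bdb53} — 2 commits.

2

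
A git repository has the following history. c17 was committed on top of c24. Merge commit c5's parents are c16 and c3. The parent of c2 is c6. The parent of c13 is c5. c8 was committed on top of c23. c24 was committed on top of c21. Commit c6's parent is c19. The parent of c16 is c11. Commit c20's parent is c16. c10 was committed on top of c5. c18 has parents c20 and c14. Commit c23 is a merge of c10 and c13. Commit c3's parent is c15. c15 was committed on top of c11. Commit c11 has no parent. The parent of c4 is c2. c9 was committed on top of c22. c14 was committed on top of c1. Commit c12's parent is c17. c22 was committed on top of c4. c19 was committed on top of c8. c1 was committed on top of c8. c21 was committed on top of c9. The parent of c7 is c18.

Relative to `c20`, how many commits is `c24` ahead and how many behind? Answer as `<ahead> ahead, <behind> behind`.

15 ahead, 1 behind

Reachable from c24: {c10, c11, c13, c15, c16, c19, c2, c21, c22, c23, c24, c3, c4, c5, c6, c8, c9}.
Reachable from c20: {c11, c16, c20}.
Only in c24's history (ahead): {c10, c13, c15, c19, c2, c21, c22, c23, c24, c3, c4, c5, c6, c8, c9} — 15.
Only in c20's history (behind): {c20} — 1.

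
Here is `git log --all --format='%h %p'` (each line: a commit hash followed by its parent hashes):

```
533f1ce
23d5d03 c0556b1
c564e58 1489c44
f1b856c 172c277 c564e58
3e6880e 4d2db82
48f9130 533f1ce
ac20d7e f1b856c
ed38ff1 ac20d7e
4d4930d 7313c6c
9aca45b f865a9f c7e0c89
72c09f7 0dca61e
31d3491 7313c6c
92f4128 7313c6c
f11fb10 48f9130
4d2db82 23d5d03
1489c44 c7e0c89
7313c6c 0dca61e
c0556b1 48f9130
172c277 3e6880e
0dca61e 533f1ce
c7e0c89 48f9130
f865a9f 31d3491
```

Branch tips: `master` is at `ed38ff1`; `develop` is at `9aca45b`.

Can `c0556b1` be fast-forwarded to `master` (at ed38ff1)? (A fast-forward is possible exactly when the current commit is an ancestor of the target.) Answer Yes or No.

A fast-forward from c0556b1 to ed38ff1 is possible iff c0556b1 is an ancestor of ed38ff1.
Ancestors of ed38ff1: {1489c44, 172c277, 23d5d03, 3e6880e, 48f9130, 4d2db82, 533f1ce, ac20d7e, c0556b1, c564e58, c7e0c89, ed38ff1, f1b856c}.
c0556b1 is among them, so fast-forward is possible.

Yes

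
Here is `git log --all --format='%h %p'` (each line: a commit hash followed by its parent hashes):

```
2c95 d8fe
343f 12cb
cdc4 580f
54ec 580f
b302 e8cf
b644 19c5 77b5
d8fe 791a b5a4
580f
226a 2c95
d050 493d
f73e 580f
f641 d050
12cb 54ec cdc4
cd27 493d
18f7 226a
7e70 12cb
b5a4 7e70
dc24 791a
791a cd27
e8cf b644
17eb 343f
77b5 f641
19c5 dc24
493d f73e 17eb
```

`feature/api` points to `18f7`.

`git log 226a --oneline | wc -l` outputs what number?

Walking parent pointers from 226a: reachable set = {12cb, 17eb, 226a, 2c95, 343f, 493d, 54ec, 580f, 791a, 7e70, b5a4, cd27, cdc4, d8fe, f73e}.
That is 15 commits.

15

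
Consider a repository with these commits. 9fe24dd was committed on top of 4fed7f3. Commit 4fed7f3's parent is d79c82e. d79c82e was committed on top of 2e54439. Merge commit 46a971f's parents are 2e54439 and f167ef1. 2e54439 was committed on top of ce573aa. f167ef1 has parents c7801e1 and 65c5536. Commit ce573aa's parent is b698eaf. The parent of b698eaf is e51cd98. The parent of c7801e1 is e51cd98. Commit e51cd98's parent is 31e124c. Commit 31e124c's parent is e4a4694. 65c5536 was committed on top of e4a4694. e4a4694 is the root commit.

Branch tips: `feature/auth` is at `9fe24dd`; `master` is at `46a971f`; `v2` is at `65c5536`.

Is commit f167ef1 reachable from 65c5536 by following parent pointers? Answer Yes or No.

No

Ancestors of 65c5536: {65c5536, e4a4694}.
f167ef1 is not in that set, so it is not an ancestor of 65c5536.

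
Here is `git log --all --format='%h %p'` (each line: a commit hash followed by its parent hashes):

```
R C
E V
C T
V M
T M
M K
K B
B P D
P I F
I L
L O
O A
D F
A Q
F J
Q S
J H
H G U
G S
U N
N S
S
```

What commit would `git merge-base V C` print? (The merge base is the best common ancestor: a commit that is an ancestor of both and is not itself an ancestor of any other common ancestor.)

M

Ancestors of V: {A, B, D, F, G, H, I, J, K, L, M, N, O, P, Q, S, U, V}.
Ancestors of C: {A, B, C, D, F, G, H, I, J, K, L, M, N, O, P, Q, S, T, U}.
Common ancestors: {A, B, D, F, G, H, I, J, K, L, M, N, O, P, Q, S, U}.
Among these, M is not an ancestor of any other common ancestor — it is the merge base.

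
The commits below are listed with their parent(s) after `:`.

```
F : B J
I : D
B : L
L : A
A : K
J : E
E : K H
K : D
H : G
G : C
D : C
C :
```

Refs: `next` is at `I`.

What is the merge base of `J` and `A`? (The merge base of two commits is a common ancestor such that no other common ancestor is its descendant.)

K

Ancestors of J: {C, D, E, G, H, J, K}.
Ancestors of A: {A, C, D, K}.
Common ancestors: {C, D, K}.
Among these, K is not an ancestor of any other common ancestor — it is the merge base.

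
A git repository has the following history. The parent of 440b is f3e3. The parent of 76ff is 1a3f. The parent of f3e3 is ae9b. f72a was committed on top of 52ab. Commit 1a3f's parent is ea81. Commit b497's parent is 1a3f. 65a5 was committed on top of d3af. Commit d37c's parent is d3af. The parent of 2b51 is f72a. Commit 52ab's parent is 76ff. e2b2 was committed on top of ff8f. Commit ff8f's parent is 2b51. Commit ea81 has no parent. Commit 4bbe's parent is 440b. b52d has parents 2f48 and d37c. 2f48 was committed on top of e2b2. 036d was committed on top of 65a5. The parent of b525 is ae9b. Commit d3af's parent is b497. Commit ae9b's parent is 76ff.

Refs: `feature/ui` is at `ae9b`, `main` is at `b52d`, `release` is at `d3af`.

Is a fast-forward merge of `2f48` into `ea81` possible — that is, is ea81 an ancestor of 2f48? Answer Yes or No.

A fast-forward from ea81 to 2f48 is possible iff ea81 is an ancestor of 2f48.
Ancestors of 2f48: {1a3f, 2b51, 2f48, 52ab, 76ff, e2b2, ea81, f72a, ff8f}.
ea81 is among them, so fast-forward is possible.

Yes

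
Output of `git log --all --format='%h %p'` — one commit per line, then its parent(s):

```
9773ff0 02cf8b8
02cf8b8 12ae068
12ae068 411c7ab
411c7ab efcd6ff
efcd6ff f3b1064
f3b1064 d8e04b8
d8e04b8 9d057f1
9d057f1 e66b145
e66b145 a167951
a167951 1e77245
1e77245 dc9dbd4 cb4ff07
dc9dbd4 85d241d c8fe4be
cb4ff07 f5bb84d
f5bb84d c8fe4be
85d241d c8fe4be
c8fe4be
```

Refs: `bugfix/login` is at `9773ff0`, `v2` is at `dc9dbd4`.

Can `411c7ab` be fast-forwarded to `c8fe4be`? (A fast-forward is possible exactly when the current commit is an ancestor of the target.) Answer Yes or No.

A fast-forward from 411c7ab to c8fe4be is possible iff 411c7ab is an ancestor of c8fe4be.
Ancestors of c8fe4be: {c8fe4be}.
411c7ab is not among them, so fast-forward is not possible.

No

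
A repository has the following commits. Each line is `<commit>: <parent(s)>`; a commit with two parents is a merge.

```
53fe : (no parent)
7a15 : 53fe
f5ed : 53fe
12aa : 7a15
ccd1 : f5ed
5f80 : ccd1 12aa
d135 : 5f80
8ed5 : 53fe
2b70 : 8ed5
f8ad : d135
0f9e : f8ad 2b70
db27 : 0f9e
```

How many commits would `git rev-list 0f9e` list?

Walking parent pointers from 0f9e: reachable set = {0f9e, 12aa, 2b70, 53fe, 5f80, 7a15, 8ed5, ccd1, d135, f5ed, f8ad}.
That is 11 commits.

11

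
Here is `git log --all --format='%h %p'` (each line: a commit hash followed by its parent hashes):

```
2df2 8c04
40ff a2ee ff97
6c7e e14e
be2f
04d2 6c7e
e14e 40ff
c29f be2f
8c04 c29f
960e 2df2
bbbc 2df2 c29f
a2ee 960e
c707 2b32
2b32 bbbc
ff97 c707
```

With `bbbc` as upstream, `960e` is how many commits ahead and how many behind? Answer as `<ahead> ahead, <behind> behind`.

1 ahead, 1 behind

Reachable from 960e: {2df2, 8c04, 960e, be2f, c29f}.
Reachable from bbbc: {2df2, 8c04, bbbc, be2f, c29f}.
Only in 960e's history (ahead): {960e} — 1.
Only in bbbc's history (behind): {bbbc} — 1.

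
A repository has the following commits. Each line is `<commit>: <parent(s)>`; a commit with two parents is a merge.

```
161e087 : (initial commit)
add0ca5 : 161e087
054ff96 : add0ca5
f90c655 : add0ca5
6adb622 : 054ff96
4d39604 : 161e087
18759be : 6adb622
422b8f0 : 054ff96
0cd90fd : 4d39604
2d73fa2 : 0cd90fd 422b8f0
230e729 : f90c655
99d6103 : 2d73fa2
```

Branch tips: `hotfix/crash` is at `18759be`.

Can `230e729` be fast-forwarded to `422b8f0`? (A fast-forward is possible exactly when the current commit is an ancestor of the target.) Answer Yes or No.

No

A fast-forward from 230e729 to 422b8f0 is possible iff 230e729 is an ancestor of 422b8f0.
Ancestors of 422b8f0: {054ff96, 161e087, 422b8f0, add0ca5}.
230e729 is not among them, so fast-forward is not possible.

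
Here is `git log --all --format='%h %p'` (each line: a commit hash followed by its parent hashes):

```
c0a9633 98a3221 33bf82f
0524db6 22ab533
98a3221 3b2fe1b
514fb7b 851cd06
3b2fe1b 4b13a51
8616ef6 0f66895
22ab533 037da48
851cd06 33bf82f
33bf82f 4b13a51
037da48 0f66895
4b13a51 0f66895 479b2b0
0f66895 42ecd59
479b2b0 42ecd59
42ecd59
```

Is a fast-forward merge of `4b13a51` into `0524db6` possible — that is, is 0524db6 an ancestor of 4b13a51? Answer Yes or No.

A fast-forward from 0524db6 to 4b13a51 is possible iff 0524db6 is an ancestor of 4b13a51.
Ancestors of 4b13a51: {0f66895, 42ecd59, 479b2b0, 4b13a51}.
0524db6 is not among them, so fast-forward is not possible.

No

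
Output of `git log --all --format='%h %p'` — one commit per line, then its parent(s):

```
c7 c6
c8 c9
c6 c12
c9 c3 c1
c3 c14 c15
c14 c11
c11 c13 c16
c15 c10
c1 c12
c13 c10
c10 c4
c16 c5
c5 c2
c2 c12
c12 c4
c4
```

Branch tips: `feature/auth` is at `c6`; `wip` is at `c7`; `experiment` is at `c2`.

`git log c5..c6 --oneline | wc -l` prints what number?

1

Reachable from c6: {c12, c4, c6}.
Reachable from c5: {c12, c2, c4, c5}.
In c6's history but not c5's: {c6} — 1 commit.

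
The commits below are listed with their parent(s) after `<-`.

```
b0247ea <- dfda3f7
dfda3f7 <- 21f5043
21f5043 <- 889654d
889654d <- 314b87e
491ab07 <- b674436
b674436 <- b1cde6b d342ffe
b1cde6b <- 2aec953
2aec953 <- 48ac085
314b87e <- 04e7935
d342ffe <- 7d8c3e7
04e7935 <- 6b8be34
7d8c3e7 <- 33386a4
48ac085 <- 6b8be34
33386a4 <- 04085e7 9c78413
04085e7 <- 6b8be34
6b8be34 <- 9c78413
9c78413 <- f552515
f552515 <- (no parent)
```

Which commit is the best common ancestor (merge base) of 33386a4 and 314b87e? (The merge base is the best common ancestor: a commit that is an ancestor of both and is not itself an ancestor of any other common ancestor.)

6b8be34

Ancestors of 33386a4: {04085e7, 33386a4, 6b8be34, 9c78413, f552515}.
Ancestors of 314b87e: {04e7935, 314b87e, 6b8be34, 9c78413, f552515}.
Common ancestors: {6b8be34, 9c78413, f552515}.
Among these, 6b8be34 is not an ancestor of any other common ancestor — it is the merge base.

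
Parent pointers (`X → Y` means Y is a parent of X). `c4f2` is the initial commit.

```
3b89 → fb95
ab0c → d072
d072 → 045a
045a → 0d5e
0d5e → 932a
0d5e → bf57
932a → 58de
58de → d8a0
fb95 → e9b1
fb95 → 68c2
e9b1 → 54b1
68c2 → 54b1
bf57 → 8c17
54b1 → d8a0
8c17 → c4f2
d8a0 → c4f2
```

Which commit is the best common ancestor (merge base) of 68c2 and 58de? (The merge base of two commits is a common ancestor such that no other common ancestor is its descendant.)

Ancestors of 68c2: {54b1, 68c2, c4f2, d8a0}.
Ancestors of 58de: {58de, c4f2, d8a0}.
Common ancestors: {c4f2, d8a0}.
Among these, d8a0 is not an ancestor of any other common ancestor — it is the merge base.

d8a0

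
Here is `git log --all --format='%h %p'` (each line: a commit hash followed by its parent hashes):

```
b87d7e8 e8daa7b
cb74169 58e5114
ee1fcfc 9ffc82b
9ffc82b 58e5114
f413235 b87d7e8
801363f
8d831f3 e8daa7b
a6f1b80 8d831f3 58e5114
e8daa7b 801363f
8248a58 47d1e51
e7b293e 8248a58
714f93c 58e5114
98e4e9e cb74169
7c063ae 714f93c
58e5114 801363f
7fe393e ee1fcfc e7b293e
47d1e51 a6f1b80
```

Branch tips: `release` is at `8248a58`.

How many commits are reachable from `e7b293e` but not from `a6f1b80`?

Reachable from e7b293e: {47d1e51, 58e5114, 801363f, 8248a58, 8d831f3, a6f1b80, e7b293e, e8daa7b}.
Reachable from a6f1b80: {58e5114, 801363f, 8d831f3, a6f1b80, e8daa7b}.
In e7b293e's history but not a6f1b80's: {47d1e51, 8248a58, e7b293e} — 3 commits.

3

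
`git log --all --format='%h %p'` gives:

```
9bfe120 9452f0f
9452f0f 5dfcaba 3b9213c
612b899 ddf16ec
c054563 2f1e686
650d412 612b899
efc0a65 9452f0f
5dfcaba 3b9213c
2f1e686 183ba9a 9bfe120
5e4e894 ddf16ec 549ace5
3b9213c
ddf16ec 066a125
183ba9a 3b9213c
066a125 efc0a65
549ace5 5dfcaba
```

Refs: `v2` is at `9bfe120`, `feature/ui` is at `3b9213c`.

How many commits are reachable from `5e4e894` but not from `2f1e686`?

Reachable from 5e4e894: {066a125, 3b9213c, 549ace5, 5dfcaba, 5e4e894, 9452f0f, ddf16ec, efc0a65}.
Reachable from 2f1e686: {183ba9a, 2f1e686, 3b9213c, 5dfcaba, 9452f0f, 9bfe120}.
In 5e4e894's history but not 2f1e686's: {066a125, 549ace5, 5e4e894, ddf16ec, efc0a65} — 5 commits.

5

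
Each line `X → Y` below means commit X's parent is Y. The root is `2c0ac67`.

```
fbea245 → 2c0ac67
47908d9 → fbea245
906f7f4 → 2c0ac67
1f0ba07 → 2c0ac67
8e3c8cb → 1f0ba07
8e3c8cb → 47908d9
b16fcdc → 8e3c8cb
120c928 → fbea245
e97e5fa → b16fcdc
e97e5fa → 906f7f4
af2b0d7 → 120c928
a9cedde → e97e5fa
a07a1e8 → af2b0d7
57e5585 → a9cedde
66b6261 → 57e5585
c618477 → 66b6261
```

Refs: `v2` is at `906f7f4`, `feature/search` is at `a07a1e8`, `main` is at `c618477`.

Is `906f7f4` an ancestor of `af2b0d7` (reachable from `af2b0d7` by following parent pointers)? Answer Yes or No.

No

Ancestors of af2b0d7: {120c928, 2c0ac67, af2b0d7, fbea245}.
906f7f4 is not in that set, so it is not an ancestor of af2b0d7.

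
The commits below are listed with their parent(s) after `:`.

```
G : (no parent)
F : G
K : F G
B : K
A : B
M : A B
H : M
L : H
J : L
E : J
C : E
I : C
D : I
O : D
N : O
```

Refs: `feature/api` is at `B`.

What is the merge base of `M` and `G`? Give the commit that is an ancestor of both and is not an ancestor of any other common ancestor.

Ancestors of M: {A, B, F, G, K, M}.
Ancestors of G: {G}.
Common ancestors: {G}.
The only common ancestor is G, so it is the merge base.

G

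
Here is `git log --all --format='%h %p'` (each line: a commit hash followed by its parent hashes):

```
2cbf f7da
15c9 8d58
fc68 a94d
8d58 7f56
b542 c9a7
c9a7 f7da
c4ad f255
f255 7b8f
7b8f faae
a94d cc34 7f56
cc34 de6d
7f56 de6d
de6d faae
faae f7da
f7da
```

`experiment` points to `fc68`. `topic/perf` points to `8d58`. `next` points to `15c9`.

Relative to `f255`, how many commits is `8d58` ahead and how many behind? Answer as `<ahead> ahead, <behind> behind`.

Reachable from 8d58: {7f56, 8d58, de6d, f7da, faae}.
Reachable from f255: {7b8f, f255, f7da, faae}.
Only in 8d58's history (ahead): {7f56, 8d58, de6d} — 3.
Only in f255's history (behind): {7b8f, f255} — 2.

3 ahead, 2 behind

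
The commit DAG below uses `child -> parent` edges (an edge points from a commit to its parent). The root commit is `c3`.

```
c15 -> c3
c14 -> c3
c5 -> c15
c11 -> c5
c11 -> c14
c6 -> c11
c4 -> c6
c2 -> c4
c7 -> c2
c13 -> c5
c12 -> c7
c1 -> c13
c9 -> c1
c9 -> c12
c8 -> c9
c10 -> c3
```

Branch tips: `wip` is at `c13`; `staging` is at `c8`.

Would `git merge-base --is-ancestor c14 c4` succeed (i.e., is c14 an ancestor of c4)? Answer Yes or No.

Ancestors of c4 (commits reachable by following parents): {c11, c14, c15, c3, c4, c5, c6}.
c14 is in that set, so it is an ancestor of c4.

Yes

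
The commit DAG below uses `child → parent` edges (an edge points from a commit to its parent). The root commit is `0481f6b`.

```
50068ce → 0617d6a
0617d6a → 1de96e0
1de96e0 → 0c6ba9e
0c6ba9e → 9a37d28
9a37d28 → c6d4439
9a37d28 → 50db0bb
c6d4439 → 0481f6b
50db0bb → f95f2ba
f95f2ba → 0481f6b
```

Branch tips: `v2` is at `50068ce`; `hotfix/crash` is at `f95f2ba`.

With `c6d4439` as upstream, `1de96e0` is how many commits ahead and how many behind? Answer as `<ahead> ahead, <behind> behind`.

Reachable from 1de96e0: {0481f6b, 0c6ba9e, 1de96e0, 50db0bb, 9a37d28, c6d4439, f95f2ba}.
Reachable from c6d4439: {0481f6b, c6d4439}.
Only in 1de96e0's history (ahead): {0c6ba9e, 1de96e0, 50db0bb, 9a37d28, f95f2ba} — 5.
Only in c6d4439's history (behind): {} — 0.

5 ahead, 0 behind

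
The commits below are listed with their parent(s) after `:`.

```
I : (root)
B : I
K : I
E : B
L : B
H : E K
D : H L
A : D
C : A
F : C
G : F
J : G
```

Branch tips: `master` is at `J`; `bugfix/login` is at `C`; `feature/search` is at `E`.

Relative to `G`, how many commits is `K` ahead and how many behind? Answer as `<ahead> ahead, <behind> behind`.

0 ahead, 9 behind

Reachable from K: {I, K}.
Reachable from G: {A, B, C, D, E, F, G, H, I, K, L}.
Only in K's history (ahead): {} — 0.
Only in G's history (behind): {A, B, C, D, E, F, G, H, L} — 9.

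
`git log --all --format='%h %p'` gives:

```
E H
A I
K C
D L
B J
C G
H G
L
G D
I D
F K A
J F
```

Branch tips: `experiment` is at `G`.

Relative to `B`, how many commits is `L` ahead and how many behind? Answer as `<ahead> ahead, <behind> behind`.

0 ahead, 9 behind

Reachable from L: {L}.
Reachable from B: {A, B, C, D, F, G, I, J, K, L}.
Only in L's history (ahead): {} — 0.
Only in B's history (behind): {A, B, C, D, F, G, I, J, K} — 9.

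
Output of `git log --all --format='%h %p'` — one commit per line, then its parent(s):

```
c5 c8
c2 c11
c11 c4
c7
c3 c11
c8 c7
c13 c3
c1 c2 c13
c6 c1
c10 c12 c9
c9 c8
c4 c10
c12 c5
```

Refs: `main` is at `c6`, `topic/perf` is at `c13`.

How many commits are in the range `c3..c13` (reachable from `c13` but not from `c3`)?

1

Reachable from c13: {c10, c11, c12, c13, c3, c4, c5, c7, c8, c9}.
Reachable from c3: {c10, c11, c12, c3, c4, c5, c7, c8, c9}.
In c13's history but not c3's: {c13} — 1 commit.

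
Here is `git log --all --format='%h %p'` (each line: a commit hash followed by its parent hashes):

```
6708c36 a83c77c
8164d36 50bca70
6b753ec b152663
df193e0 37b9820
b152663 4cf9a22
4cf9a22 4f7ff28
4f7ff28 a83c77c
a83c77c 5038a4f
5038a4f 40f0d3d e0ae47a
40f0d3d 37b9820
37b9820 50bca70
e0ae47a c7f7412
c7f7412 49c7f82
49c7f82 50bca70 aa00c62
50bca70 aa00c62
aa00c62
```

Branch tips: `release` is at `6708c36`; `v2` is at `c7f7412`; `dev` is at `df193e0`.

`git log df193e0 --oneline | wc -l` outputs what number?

Walking parent pointers from df193e0: reachable set = {37b9820, 50bca70, aa00c62, df193e0}.
That is 4 commits.

4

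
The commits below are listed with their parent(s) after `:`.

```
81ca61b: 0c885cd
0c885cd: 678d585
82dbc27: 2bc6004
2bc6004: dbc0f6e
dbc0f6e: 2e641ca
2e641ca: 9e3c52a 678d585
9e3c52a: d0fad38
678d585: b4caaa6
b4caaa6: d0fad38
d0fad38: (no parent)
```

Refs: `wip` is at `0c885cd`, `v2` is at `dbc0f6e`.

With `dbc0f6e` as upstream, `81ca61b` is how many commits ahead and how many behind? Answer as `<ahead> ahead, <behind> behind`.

Reachable from 81ca61b: {0c885cd, 678d585, 81ca61b, b4caaa6, d0fad38}.
Reachable from dbc0f6e: {2e641ca, 678d585, 9e3c52a, b4caaa6, d0fad38, dbc0f6e}.
Only in 81ca61b's history (ahead): {0c885cd, 81ca61b} — 2.
Only in dbc0f6e's history (behind): {2e641ca, 9e3c52a, dbc0f6e} — 3.

2 ahead, 3 behind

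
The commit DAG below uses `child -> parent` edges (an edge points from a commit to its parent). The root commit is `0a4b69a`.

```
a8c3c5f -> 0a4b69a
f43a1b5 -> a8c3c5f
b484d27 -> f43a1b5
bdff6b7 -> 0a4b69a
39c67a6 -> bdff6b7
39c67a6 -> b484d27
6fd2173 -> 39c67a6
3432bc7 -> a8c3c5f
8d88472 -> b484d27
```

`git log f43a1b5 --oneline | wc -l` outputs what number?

Walking parent pointers from f43a1b5: reachable set = {0a4b69a, a8c3c5f, f43a1b5}.
That is 3 commits.

3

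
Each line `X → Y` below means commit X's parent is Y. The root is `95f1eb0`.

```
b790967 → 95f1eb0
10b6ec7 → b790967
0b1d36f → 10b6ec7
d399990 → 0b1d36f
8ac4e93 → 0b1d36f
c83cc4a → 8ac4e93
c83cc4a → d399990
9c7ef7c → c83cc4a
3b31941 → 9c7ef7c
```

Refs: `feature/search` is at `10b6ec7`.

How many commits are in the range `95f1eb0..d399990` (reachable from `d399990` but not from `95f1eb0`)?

Reachable from d399990: {0b1d36f, 10b6ec7, 95f1eb0, b790967, d399990}.
Reachable from 95f1eb0: {95f1eb0}.
In d399990's history but not 95f1eb0's: {0b1d36f, 10b6ec7, b790967, d399990} — 4 commits.

4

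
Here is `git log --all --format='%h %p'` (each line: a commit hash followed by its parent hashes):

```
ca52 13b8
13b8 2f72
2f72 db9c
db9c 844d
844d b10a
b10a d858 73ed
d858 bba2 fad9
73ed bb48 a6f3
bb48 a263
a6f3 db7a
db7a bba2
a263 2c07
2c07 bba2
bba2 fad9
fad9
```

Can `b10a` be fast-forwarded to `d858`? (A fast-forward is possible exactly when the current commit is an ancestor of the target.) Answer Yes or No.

A fast-forward from b10a to d858 is possible iff b10a is an ancestor of d858.
Ancestors of d858: {bba2, d858, fad9}.
b10a is not among them, so fast-forward is not possible.

No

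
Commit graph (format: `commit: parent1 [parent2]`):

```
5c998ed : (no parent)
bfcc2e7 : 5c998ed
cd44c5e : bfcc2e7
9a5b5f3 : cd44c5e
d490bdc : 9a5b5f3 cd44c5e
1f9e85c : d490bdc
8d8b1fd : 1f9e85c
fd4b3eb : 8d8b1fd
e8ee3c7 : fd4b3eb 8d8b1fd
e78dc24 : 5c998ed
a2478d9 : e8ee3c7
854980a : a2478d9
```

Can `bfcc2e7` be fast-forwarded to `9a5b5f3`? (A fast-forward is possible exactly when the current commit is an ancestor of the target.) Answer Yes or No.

A fast-forward from bfcc2e7 to 9a5b5f3 is possible iff bfcc2e7 is an ancestor of 9a5b5f3.
Ancestors of 9a5b5f3: {5c998ed, 9a5b5f3, bfcc2e7, cd44c5e}.
bfcc2e7 is among them, so fast-forward is possible.

Yes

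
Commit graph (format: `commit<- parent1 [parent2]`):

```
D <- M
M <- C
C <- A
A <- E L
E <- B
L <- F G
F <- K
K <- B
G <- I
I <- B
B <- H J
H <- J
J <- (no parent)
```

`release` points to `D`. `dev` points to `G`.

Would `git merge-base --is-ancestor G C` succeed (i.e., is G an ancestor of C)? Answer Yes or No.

Ancestors of C (commits reachable by following parents): {A, B, C, E, F, G, H, I, J, K, L}.
G is in that set, so it is an ancestor of C.

Yes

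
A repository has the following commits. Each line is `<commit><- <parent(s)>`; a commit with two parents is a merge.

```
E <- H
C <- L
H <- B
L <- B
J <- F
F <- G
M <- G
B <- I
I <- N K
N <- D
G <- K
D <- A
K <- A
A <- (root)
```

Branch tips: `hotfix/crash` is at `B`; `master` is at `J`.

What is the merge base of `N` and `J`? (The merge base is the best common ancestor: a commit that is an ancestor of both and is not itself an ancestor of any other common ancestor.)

Ancestors of N: {A, D, N}.
Ancestors of J: {A, F, G, J, K}.
Common ancestors: {A}.
The only common ancestor is A, so it is the merge base.

A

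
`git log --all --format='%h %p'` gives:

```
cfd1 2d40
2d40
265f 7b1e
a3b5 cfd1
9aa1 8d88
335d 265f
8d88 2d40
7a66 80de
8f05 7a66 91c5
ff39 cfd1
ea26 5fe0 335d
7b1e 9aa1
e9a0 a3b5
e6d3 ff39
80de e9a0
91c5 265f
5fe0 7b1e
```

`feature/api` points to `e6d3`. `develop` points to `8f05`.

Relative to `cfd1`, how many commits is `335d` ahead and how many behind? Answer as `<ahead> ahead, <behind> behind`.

Reachable from 335d: {265f, 2d40, 335d, 7b1e, 8d88, 9aa1}.
Reachable from cfd1: {2d40, cfd1}.
Only in 335d's history (ahead): {265f, 335d, 7b1e, 8d88, 9aa1} — 5.
Only in cfd1's history (behind): {cfd1} — 1.

5 ahead, 1 behind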